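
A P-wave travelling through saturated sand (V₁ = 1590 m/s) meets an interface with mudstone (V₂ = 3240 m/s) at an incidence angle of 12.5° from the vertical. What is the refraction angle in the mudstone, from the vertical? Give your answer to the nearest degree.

sin θ₁/V₁ = sin θ₂/V₂ ⇒ sin θ₂ = 3240·sin 12.5°/1590 = 3240·0.2164/1590 = 0.4410.
θ₂ = arcsin 0.4410 = 26.17° from the normal.

26°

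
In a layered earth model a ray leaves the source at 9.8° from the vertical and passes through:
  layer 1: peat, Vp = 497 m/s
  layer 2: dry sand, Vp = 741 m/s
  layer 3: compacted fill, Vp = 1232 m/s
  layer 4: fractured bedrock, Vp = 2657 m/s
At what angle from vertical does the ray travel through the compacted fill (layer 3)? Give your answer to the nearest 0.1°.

25.0°

Ray parameter p = sin 9.8° / 497 = 3.4247e-04 s/m.
sin θ_3 = p·V_3 = 3.4247e-04 × 1232 = 0.4219.
θ_3 = 24.96° from the vertical.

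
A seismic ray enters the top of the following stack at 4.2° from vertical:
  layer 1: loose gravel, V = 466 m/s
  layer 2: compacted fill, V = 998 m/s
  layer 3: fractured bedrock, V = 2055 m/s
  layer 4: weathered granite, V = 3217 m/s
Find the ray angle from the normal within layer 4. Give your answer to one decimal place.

30.4°

Snell's law across each interface conserves sin θ / V, so sin θ_4 = V_4·sin θ₁/V₁.
sin θ_4 = 3217 × sin 4.2° / 466 = 0.5056.
θ_4 = arcsin 0.5056 = 30.37°.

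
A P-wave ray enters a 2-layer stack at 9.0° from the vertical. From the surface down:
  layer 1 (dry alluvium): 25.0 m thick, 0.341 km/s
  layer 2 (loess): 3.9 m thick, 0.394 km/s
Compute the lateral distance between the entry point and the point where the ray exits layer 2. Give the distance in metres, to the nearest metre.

Apply Snell's law at each interface; in layer i the horizontal offset is hᵢ·tan θᵢ.
Layer 1: θ = 9.00°; offset = 25.0·tan 9.00° = 3.960 m.
Layer 2: sin θ = 0.394·sin 9.0°/0.341 = 0.1807, θ = 10.41°; offset = 3.9·tan 10.41° = 0.717 m.
Σ offsets = 4.676 m.

5 m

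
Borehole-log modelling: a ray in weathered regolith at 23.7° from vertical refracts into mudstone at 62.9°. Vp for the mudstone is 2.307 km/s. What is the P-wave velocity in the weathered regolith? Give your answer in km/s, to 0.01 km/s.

sin 23.7° = 0.4019; sin 62.9° = 0.8902.
V₁ = V₂·(sin θ₁/sin θ₂) = 2.307·(0.4019/0.8902) = 1.04 km/s.

1.04 km/s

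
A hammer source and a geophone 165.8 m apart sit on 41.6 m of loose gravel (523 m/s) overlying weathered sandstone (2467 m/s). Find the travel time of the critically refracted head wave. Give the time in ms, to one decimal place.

θ_c = arcsin(V₁/V₂) = arcsin(523/2467) = 12.24°, cos θ_c = 0.9773.
Intercept time tᵢ = 2h cos θ_c / V₁ = 2·41.6·0.9773/523 = 0.15547 s.
t = x/V₂ + tᵢ = 165.8/2467 + 0.15547 = 0.22267 s.

222.7 ms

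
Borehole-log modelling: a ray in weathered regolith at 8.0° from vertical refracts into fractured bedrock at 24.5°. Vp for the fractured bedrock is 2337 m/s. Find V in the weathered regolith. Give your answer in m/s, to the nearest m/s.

Snell's law: sin 8.0°/V₁ = sin 24.5°/V₂.
V₁ = V₂·sin 8.0°/sin 24.5° = 2337 × 0.3356 = 784.31 m/s.

784 m/s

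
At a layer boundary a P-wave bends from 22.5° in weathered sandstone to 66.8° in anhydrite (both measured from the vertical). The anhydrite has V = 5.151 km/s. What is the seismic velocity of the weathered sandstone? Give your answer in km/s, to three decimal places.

2.145 km/s

Snell's law: sin 22.5°/V₁ = sin 66.8°/V₂.
V₁ = V₂·sin 22.5°/sin 66.8° = 5.151 × 0.4164 = 2.145 km/s.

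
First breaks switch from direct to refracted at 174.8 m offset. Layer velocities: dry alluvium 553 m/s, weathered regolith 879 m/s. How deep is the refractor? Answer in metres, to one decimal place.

h = (x_cross/2)·√((V₂−V₁)/(V₂+V₁)).
(V₂−V₁)/(V₂+V₁) = (879−553)/(879+553) = 0.2277; √ = 0.4771.
h = (174.8/2)·0.4771 = 41.70 m.

41.7 m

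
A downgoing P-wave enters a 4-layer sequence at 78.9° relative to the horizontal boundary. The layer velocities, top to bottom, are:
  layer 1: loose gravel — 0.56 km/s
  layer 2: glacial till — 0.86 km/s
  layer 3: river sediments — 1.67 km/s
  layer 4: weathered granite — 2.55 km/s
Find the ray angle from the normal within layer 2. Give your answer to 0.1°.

From the normal: θ₁ = 90° − 78.9° = 11.1°.
Snell's law across each interface conserves sin θ / V, so sin θ_2 = V_2·sin θ₁/V₁.
sin θ_2 = 0.86 × sin 11.1° / 0.56 = 0.2957.
θ_2 = arcsin 0.2957 = 17.20°.

17.2°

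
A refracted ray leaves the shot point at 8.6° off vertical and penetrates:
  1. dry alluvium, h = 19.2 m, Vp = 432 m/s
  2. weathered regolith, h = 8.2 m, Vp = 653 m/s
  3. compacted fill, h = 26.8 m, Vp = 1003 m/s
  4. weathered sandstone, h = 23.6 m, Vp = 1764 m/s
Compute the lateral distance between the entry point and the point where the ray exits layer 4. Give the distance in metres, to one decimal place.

32.9 m

Apply Snell's law at each interface; in layer i the horizontal offset is hᵢ·tan θᵢ.
Layer 1: θ = 8.60°; offset = 19.2·tan 8.60° = 2.904 m.
Layer 2: sin θ = 653·sin 8.6°/432 = 0.2260, θ = 13.06°; offset = 8.2·tan 13.06° = 1.903 m.
Layer 3: sin θ = 1003·sin 8.6°/432 = 0.3472, θ = 20.32°; offset = 26.8·tan 20.32° = 9.922 m.
Layer 4: sin θ = 1764·sin 8.6°/432 = 0.6106, θ = 37.63°; offset = 23.6·tan 37.63° = 18.196 m.
Total horizontal offset = 32.924 m.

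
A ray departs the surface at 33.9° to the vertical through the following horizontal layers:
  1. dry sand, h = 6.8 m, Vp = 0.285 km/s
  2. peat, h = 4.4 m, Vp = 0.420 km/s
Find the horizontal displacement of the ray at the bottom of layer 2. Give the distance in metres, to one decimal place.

Apply Snell's law at each interface; in layer i the horizontal offset is hᵢ·tan θᵢ.
Layer 1: θ = 33.90°; offset = 6.8·tan 33.90° = 4.569 m.
Layer 2: sin θ = 0.420·sin 33.9°/0.285 = 0.8219, θ = 55.28°; offset = 4.4·tan 55.28° = 6.350 m.
Total horizontal offset = 10.919 m.

10.9 m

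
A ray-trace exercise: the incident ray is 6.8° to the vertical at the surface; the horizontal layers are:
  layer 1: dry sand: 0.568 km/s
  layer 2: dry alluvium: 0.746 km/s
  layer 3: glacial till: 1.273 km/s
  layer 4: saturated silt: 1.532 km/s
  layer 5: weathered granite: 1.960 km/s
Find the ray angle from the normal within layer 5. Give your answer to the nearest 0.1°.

Snell's law across each interface conserves sin θ / V, so sin θ_5 = V_5·sin θ₁/V₁.
sin θ_5 = 1.960 × sin 6.8° / 0.568 = 0.4086.
θ_5 = arcsin 0.4086 = 24.12°.

24.1°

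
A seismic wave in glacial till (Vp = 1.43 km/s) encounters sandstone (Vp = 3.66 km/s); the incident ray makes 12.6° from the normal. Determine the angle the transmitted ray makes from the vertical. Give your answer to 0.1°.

33.9°

sin θ₁/V₁ = sin θ₂/V₂ ⇒ sin θ₂ = 3.66·sin 12.6°/1.43 = 3.66·0.2181/1.43 = 0.5583.
θ₂ = sin⁻¹(0.5583) = 33.94° (from vertical).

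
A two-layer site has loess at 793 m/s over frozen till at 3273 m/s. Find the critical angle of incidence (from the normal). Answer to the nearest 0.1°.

14.0°

Critical incidence: sin θ_c = V₁/V₂ = 793/3273 = 0.2423.
θ_c = arcsin 0.2423 = 14.02°.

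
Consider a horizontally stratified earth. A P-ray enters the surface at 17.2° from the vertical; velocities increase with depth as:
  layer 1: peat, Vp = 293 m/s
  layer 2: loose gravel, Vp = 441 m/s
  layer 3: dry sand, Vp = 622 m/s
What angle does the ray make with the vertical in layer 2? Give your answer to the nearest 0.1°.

26.4°

Ray parameter p = sin 17.2° / 293 = 1.0092e-03 s/m.
sin θ_2 = p·V_2 = 1.0092e-03 × 441 = 0.4451.
θ_2 = 26.43° from the vertical.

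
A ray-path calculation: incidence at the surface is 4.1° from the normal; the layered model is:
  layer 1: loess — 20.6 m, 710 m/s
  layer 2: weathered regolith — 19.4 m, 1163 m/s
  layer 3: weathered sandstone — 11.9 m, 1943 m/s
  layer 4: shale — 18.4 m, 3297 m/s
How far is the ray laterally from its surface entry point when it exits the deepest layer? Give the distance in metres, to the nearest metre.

13 m

Apply Snell's law at each interface; in layer i the horizontal offset is hᵢ·tan θᵢ.
Layer 1: θ = 4.10°; offset = 20.6·tan 4.10° = 1.477 m.
Layer 2: sin θ = 1163·sin 4.1°/710 = 0.1171, θ = 6.73°; offset = 19.4·tan 6.73° = 2.288 m.
Layer 3: sin θ = 1943·sin 4.1°/710 = 0.1957, θ = 11.28°; offset = 11.9·tan 11.28° = 2.374 m.
Layer 4: sin θ = 3297·sin 4.1°/710 = 0.3320, θ = 19.39°; offset = 18.4·tan 19.39° = 6.476 m.
Total horizontal offset = 12.615 m.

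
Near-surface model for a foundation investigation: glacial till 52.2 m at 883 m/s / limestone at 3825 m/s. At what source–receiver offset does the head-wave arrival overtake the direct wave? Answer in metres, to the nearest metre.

θ_c = arcsin(883/3825) = 13.35°, so cos θ_c = 0.9730 and tᵢ = 2h cos θ_c/V₁ = 0.1150 s.
At crossover x/V₁ = x/V₂ + tᵢ ⇒ x = tᵢ/(1/V₁ − 1/V₂) = 0.11504/(1.1325e-03 − 2.6144e-04) = 132.07 m.

132 m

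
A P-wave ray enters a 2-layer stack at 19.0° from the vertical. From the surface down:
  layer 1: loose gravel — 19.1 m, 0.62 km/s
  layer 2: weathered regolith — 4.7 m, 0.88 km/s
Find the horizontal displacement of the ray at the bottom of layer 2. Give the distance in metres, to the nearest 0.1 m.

Apply Snell's law at each interface; in layer i the horizontal offset is hᵢ·tan θᵢ.
Layer 1: θ = 19.00°; offset = 19.1·tan 19.00° = 6.577 m.
Layer 2: sin θ = 0.88·sin 19.0°/0.62 = 0.4621, θ = 27.52°; offset = 4.7·tan 27.52° = 2.449 m.
Σ offsets = 9.026 m.

9.0 m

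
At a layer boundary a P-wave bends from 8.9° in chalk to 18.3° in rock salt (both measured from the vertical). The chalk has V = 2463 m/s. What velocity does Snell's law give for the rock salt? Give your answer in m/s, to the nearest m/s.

sin 8.9° = 0.1547; sin 18.3° = 0.3140.
V₂ = V₁·(sin θ₂/sin θ₁) = 2463·(0.3140/0.1547) = 4998.78 m/s.

4999 m/s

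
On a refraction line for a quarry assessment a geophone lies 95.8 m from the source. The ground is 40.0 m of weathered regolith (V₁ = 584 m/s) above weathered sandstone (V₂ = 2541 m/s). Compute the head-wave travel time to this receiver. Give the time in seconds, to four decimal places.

t = x/V₂ + 2h·√(V₂²−V₁²)/(V₁V₂).
√(V₂²−V₁²) = √(2541²−584²) = 2473.0 m/s; delay term = 2·40.0·2473.0/(584·2541) = 0.13332 s.
t = 95.8/2541 + 0.13332 = 0.17102 s.

0.1710 s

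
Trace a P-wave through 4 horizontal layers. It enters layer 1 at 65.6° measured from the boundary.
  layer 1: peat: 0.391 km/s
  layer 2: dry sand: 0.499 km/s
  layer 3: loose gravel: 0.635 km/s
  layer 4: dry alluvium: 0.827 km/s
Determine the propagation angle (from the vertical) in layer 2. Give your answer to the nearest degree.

From the normal: θ₁ = 90° − 65.6° = 24.4°.
Snell's law across each interface conserves sin θ / V, so sin θ_2 = V_2·sin θ₁/V₁.
sin θ_2 = 0.499 × sin 24.4° / 0.391 = 0.5272.
θ_2 = arcsin 0.5272 = 31.82°.

32°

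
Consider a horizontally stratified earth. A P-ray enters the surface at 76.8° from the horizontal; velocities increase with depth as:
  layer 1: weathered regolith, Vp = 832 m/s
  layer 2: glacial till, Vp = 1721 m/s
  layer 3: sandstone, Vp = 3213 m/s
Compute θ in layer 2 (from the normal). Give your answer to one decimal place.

28.2°

From the normal: θ₁ = 90° − 76.8° = 13.2°.
Snell's law across each interface conserves sin θ / V, so sin θ_2 = V_2·sin θ₁/V₁.
sin θ_2 = 1721 × sin 13.2° / 832 = 0.4723.
θ_2 = arcsin 0.4723 = 28.19°.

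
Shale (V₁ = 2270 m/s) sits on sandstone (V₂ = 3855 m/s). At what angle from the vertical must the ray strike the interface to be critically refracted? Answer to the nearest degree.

Critical incidence: sin θ_c = V₁/V₂ = 2270/3855 = 0.5888.
θ_c = arcsin 0.5888 = 36.08°.

36°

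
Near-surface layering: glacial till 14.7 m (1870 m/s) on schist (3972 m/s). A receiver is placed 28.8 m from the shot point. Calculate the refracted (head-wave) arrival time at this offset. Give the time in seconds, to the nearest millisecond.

0.021 s

t = x/V₂ + 2h·√(V₂²−V₁²)/(V₁V₂).
√(V₂²−V₁²) = √(3972²−1870²) = 3504.3 m/s; delay term = 2·14.7·3504.3/(1870·3972) = 0.01387 s.
t = 28.8/3972 + 0.01387 = 0.02112 s.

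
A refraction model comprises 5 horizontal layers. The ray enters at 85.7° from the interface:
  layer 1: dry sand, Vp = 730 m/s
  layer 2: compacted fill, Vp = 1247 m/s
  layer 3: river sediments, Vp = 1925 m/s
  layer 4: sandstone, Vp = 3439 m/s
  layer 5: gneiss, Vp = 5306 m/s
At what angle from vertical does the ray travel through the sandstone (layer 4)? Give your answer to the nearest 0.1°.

From the normal: θ₁ = 90° − 85.7° = 4.3°.
Ray parameter p = sin 4.3° / 730 = 1.0271e-04 s/m.
sin θ_4 = p·V_4 = 1.0271e-04 × 3439 = 0.3532.
θ_4 = 20.68° from the vertical.

20.7°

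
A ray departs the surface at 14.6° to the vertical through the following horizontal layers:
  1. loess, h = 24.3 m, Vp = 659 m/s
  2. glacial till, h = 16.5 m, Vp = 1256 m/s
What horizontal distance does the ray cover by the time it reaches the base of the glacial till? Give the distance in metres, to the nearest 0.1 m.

15.4 m

Apply Snell's law at each interface; in layer i the horizontal offset is hᵢ·tan θᵢ.
Layer 1: θ = 14.60°; offset = 24.3·tan 14.60° = 6.330 m.
Layer 2: sin θ = 1256·sin 14.6°/659 = 0.4804, θ = 28.71°; offset = 16.5·tan 28.71° = 9.038 m.
Summing the layer offsets gives 15.368 m.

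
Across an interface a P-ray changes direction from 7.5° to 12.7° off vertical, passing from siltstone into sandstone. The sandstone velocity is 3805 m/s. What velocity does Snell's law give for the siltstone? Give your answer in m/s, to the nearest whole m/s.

2259 m/s

sin 7.5° = 0.1305; sin 12.7° = 0.2198.
V₁ = V₂·(sin θ₁/sin θ₂) = 3805·(0.1305/0.2198) = 2259.09 m/s.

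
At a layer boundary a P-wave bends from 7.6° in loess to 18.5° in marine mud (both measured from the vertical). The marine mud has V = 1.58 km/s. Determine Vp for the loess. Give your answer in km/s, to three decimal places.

sin 7.6° = 0.1323; sin 18.5° = 0.3173.
V₁ = V₂·(sin θ₁/sin θ₂) = 1.58·(0.1323/0.3173) = 0.659 km/s.

0.659 km/s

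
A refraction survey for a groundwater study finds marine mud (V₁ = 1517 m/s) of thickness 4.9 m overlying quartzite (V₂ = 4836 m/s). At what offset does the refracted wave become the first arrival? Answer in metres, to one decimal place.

x_cross = 2h·√((V₂+V₁)/(V₂−V₁)).
(V₂+V₁)/(V₂−V₁) = (4836+1517)/(4836−1517) = 1.9141; √ = 1.3835.
x_cross = 2·4.9·1.3835 = 13.56 m.

13.6 m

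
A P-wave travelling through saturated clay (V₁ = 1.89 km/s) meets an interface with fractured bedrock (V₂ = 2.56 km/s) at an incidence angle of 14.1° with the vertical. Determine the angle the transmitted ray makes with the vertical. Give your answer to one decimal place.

19.3°

sin θ₁/V₁ = sin θ₂/V₂ ⇒ sin θ₂ = 2.56·sin 14.1°/1.89 = 2.56·0.2436/1.89 = 0.3300.
θ₂ = sin⁻¹(0.3300) = 19.27° (from vertical).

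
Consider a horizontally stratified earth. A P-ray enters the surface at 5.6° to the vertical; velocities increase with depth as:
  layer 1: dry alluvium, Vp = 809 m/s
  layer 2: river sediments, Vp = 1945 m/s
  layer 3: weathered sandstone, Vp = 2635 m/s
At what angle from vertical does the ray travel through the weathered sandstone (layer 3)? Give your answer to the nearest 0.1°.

Snell's law across each interface conserves sin θ / V, so sin θ_3 = V_3·sin θ₁/V₁.
sin θ_3 = 2635 × sin 5.6° / 809 = 0.3178.
θ_3 = 18.53° from the vertical.

18.5°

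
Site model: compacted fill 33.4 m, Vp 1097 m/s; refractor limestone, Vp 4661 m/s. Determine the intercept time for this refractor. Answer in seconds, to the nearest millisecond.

0.059 s

θ_c = arcsin(V₁/V₂) = arcsin(1097/4661) = 13.61°; cos θ_c = 0.9719.
tᵢ = 2h·cos θ_c / V₁ = 2·33.4·0.9719 / 1097 = 0.05918 s.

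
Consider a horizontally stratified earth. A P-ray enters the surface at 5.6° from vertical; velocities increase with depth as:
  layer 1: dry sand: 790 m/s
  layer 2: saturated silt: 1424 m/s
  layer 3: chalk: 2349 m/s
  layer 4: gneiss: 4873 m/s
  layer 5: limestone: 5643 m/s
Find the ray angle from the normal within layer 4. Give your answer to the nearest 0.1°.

37.0°

Ray parameter p = sin 5.6° / 790 = 1.2352e-04 s/m.
sin θ_4 = p·V_4 = 1.2352e-04 × 4873 = 0.6019.
θ_4 = 37.01° from the vertical.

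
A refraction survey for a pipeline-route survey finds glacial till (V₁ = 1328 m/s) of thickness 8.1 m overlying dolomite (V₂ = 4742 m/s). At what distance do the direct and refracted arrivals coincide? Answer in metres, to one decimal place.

21.6 m

x_cross = 2h·√((V₂+V₁)/(V₂−V₁)).
(V₂+V₁)/(V₂−V₁) = (4742+1328)/(4742−1328) = 1.7780; √ = 1.3334.
x_cross = 2·8.1·1.3334 = 21.60 m.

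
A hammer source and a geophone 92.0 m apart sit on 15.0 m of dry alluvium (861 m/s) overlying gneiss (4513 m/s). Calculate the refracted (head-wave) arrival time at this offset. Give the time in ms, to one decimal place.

54.6 ms

t = x/V₂ + 2h·√(V₂²−V₁²)/(V₁V₂).
√(V₂²−V₁²) = √(4513²−861²) = 4430.1 m/s; delay term = 2·15.0·4430.1/(861·4513) = 0.03420 s.
t = 92.0/4513 + 0.03420 = 0.05459 s.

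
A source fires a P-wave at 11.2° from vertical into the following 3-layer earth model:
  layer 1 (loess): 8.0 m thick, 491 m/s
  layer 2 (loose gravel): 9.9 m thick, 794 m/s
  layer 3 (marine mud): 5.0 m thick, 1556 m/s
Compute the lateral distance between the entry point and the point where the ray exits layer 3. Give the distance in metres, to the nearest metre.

Ray parameter p = sin 11.2° / 491 m/s = 3.9559e-04 s/m.
Layer 1: θ = 11.20°; offset = 8.0·tan 11.20° = 1.584 m.
Layer 2: sin θ = p·794 = 0.3141 → θ = 18.31°; offset = 9.9·tan 18.31° = 3.275 m.
Layer 3: sin θ = p·1556 = 0.6155 → θ = 37.99°; offset = 5.0·tan 37.99° = 3.905 m.
Total horizontal offset = 8.765 m.

9 m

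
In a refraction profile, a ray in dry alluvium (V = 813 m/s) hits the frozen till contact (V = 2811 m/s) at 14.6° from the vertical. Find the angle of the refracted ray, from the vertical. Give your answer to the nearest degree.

61°

sin θ₁/V₁ = sin θ₂/V₂ ⇒ sin θ₂ = 2811·sin 14.6°/813 = 2811·0.2521/813 = 0.8715.
θ₂ = sin⁻¹(0.8715) = 60.64° (from vertical).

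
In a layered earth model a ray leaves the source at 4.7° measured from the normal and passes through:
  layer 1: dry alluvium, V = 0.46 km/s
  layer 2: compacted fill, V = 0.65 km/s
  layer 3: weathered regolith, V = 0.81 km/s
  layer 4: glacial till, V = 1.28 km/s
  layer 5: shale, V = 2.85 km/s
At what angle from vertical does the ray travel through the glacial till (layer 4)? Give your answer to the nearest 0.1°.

Snell's law across each interface conserves sin θ / V, so sin θ_4 = V_4·sin θ₁/V₁.
sin θ_4 = 1.28 × sin 4.7° / 0.46 = 0.2280.
θ_4 = 13.18° from the vertical.

13.2°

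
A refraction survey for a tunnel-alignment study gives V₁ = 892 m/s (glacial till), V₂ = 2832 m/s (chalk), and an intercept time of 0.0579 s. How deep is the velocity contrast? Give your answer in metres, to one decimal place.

27.2 m

θ_c = arcsin(892/2832) = 18.36°; cos θ_c = 0.9491.
tᵢ = 2h cos θ_c/V₁ ⇒ h = tᵢ·V₁/(2 cos θ_c) = 0.0579·892/(2·0.9491) = 27.21 m.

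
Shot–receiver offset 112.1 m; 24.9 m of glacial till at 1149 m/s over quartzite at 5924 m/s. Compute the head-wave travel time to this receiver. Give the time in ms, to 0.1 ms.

t = x/V₂ + 2h·√(V₂²−V₁²)/(V₁V₂).
√(V₂²−V₁²) = √(5924²−1149²) = 5811.5 m/s; delay term = 2·24.9·5811.5/(1149·5924) = 0.04252 s.
t = 112.1/5924 + 0.04252 = 0.06144 s.

61.4 ms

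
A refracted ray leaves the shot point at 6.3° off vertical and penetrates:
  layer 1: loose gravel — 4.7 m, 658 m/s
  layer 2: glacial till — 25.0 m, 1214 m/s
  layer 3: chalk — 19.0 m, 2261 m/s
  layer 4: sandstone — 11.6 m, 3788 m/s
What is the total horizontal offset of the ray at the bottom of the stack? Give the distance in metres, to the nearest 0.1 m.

22.9 m

p = sin θ₁/V₁ = sin 6.3°/658 = 1.6677e-04 s/m is conserved through the stack.
Layer 1: θ = 6.30°; offset = 4.7·tan 6.30° = 0.519 m.
Layer 2: sin θ = p·1214 = 0.2025 → θ = 11.68°; offset = 25.0·tan 11.68° = 5.168 m.
Layer 3: sin θ = p·2261 = 0.3771 → θ = 22.15°; offset = 19.0·tan 22.15° = 7.735 m.
Layer 4: sin θ = p·3788 = 0.6317 → θ = 39.18°; offset = 11.6·tan 39.18° = 9.453 m.
Σ offsets = 22.876 m.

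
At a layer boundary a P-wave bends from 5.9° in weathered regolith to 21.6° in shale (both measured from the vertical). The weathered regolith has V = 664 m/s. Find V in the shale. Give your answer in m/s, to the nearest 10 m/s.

sin 5.9° = 0.1028; sin 21.6° = 0.3681.
V₂ = V₁·(sin θ₂/sin θ₁) = 664·(0.3681/0.1028) = 2377.94 m/s.

2380 m/s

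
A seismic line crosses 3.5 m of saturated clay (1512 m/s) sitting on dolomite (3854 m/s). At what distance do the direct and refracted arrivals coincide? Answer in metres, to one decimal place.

x_cross = 2h·√((V₂+V₁)/(V₂−V₁)).
(V₂+V₁)/(V₂−V₁) = (3854+1512)/(3854−1512) = 2.2912; √ = 1.5137.
x_cross = 2·3.5·1.5137 = 10.60 m.

10.6 m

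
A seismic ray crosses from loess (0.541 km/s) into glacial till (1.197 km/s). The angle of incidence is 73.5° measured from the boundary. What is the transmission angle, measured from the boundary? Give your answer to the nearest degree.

Convert to the normal: θ₁ = 90° − 73.5° = 16.5°.
Snell's law: sin θ₂ = (V₂/V₁)·sin θ₁ = (1.197/0.541)·sin 16.5° = 0.6284.
θ₂ = arcsin 0.6284 = 38.93° from the normal.
From the interface: 90° − 38.93° = 51.07°.

51°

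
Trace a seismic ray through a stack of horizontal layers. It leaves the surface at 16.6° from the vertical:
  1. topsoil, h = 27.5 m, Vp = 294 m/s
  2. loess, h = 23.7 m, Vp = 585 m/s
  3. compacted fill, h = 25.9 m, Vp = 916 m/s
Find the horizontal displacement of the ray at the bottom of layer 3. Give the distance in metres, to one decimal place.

75.2 m

Ray parameter p = sin 16.6° / 294 m/s = 9.7173e-04 s/m.
Layer 1: θ = 16.60°; offset = 27.5·tan 16.60° = 8.198 m.
Layer 2: sin θ = p·585 = 0.5685 → θ = 34.64°; offset = 23.7·tan 34.64° = 16.376 m.
Layer 3: sin θ = p·916 = 0.8901 → θ = 62.89°; offset = 25.9·tan 62.89° = 50.583 m.
Σ offsets = 75.157 m.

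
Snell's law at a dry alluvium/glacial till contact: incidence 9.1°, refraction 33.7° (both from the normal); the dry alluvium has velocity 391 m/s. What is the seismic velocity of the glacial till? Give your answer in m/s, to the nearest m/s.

1372 m/s

sin 9.1° = 0.1582; sin 33.7° = 0.5548.
V₂ = V₁·(sin θ₂/sin θ₁) = 391·(0.5548/0.1582) = 1371.69 m/s.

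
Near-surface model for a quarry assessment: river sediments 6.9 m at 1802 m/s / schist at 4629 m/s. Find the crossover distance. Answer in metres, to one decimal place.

θ_c = arcsin(1802/4629) = 22.91°, so cos θ_c = 0.9211 and tᵢ = 2h cos θ_c/V₁ = 0.0071 s.
At crossover x/V₁ = x/V₂ + tᵢ ⇒ x = tᵢ/(1/V₁ − 1/V₂) = 0.00705/(5.5494e-04 − 2.1603e-04) = 20.81 m.

20.8 m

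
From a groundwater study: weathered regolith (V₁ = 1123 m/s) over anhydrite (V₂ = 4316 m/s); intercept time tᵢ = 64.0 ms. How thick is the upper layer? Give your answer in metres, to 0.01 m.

θ_c = arcsin(1123/4316) = 15.08°; cos θ_c = 0.9656.
tᵢ = 2h cos θ_c/V₁ ⇒ h = tᵢ·V₁/(2 cos θ_c) = 0.064·1123/(2·0.9656) = 37.22 m.

37.22 m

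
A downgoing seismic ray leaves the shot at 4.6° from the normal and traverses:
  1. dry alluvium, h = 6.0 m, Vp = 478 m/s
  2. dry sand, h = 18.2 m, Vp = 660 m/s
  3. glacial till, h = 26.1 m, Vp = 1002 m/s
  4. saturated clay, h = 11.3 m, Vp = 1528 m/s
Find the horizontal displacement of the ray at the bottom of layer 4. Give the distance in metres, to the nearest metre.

10 m

Apply Snell's law at each interface; in layer i the horizontal offset is hᵢ·tan θᵢ.
Layer 1: θ = 4.60°; offset = 6.0·tan 4.60° = 0.483 m.
Layer 2: sin θ = 660·sin 4.6°/478 = 0.1107, θ = 6.36°; offset = 18.2·tan 6.36° = 2.028 m.
Layer 3: sin θ = 1002·sin 4.6°/478 = 0.1681, θ = 9.68°; offset = 26.1·tan 9.68° = 4.451 m.
Layer 4: sin θ = 1528·sin 4.6°/478 = 0.2564, θ = 14.85°; offset = 11.3·tan 14.85° = 2.997 m.
Summing the layer offsets gives 9.959 m.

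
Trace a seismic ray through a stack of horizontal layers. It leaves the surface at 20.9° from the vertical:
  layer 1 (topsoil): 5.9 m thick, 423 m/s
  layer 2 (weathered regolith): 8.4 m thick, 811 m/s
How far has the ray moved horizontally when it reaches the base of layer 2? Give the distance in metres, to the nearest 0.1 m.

Apply Snell's law at each interface; in layer i the horizontal offset is hᵢ·tan θᵢ.
Layer 1: θ = 20.90°; offset = 5.9·tan 20.90° = 2.253 m.
Layer 2: sin θ = 811·sin 20.9°/423 = 0.6840, θ = 43.15°; offset = 8.4·tan 43.15° = 7.875 m.
Summing the layer offsets gives 10.128 m.

10.1 m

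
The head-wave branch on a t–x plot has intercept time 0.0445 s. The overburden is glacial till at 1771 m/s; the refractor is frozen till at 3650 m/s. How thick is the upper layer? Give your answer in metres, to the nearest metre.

45 m

h = tᵢ·V₁·V₂ / (2·√(V₂²−V₁²)).
√(V₂²−V₁²) = √(3650² − 1771²) = 3191.6 m/s.
h = 0.0445 s × 1771 × 3650 / (2 × 3191.6) = 45.06 m.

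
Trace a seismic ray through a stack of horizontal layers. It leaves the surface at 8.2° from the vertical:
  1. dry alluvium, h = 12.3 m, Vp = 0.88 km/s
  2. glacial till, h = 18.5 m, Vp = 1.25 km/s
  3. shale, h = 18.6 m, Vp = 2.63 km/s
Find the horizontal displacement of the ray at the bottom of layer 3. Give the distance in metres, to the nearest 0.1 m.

Apply Snell's law at each interface; in layer i the horizontal offset is hᵢ·tan θᵢ.
Layer 1: θ = 8.20°; offset = 12.3·tan 8.20° = 1.772 m.
Layer 2: sin θ = 1.25·sin 8.2°/0.88 = 0.2026, θ = 11.69°; offset = 18.5·tan 11.69° = 3.827 m.
Layer 3: sin θ = 2.63·sin 8.2°/0.88 = 0.4263, θ = 25.23°; offset = 18.6·tan 25.23° = 8.765 m.
Total horizontal offset = 14.365 m.

14.4 m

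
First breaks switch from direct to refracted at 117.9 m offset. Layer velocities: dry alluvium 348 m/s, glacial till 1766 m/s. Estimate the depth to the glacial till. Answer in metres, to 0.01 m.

48.28 m

x_cross = 2h·√((V₂+V₁)/(V₂−V₁)) → h = x_cross / (2·√((V₂+V₁)/(V₂−V₁))).
√((V₂+V₁)/(V₂−V₁)) = √((1766+348)/(1766−348)) = 1.2210.
h = 117.9 / (2·1.2210) = 48.28 m.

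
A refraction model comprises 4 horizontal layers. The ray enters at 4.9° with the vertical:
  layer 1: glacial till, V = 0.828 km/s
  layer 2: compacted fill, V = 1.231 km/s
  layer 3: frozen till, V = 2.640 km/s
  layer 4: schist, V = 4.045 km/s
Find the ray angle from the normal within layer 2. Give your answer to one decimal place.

7.3°

Snell's law across each interface conserves sin θ / V, so sin θ_2 = V_2·sin θ₁/V₁.
sin θ_2 = 1.231 × sin 4.9° / 0.828 = 0.1270.
θ_2 = arcsin 0.1270 = 7.30°.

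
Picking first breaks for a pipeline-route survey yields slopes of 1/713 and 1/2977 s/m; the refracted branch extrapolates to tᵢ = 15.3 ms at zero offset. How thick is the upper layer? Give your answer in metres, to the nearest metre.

6 m

h = tᵢ·V₁·V₂ / (2·√(V₂²−V₁²)).
√(V₂²−V₁²) = √(2977² − 713²) = 2890.4 m/s.
h = 0.0153 s × 713 × 2977 / (2 × 2890.4) = 5.62 m.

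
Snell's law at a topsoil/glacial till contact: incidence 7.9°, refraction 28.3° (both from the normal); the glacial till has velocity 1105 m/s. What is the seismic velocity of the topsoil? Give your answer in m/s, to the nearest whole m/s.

sin 7.9° = 0.1374; sin 28.3° = 0.4741.
V₁ = V₂·(sin θ₁/sin θ₂) = 1105·(0.1374/0.4741) = 320.35 m/s.

320 m/s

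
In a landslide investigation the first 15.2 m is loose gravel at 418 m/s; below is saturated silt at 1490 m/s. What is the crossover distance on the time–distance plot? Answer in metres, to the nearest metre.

x_cross = 2h·√((V₂+V₁)/(V₂−V₁)).
(V₂+V₁)/(V₂−V₁) = (1490+418)/(1490−418) = 1.7799; √ = 1.3341.
x_cross = 2·15.2·1.3341 = 40.56 m.

41 m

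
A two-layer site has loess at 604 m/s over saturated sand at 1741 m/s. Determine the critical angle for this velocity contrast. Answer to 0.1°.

At critical incidence the refracted ray runs along the interface (θ₂ = 90°), so sin θ_c = V₁/V₂.
θ_c = arcsin(604/1741) = arcsin 0.3469 = 20.30°.

20.3°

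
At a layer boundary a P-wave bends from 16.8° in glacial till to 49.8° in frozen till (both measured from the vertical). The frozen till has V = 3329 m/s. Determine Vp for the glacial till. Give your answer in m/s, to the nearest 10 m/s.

1260 m/s

sin 16.8° = 0.2890; sin 49.8° = 0.7638.
V₁ = V₂·(sin θ₁/sin θ₂) = 3329·(0.2890/0.7638) = 1259.74 m/s.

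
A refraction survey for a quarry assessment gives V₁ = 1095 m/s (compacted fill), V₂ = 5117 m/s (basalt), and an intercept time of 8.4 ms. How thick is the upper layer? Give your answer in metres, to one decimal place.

4.7 m

θ_c = arcsin(1095/5117) = 12.36°; cos θ_c = 0.9768.
tᵢ = 2h cos θ_c/V₁ ⇒ h = tᵢ·V₁/(2 cos θ_c) = 0.0084·1095/(2·0.9768) = 4.71 m.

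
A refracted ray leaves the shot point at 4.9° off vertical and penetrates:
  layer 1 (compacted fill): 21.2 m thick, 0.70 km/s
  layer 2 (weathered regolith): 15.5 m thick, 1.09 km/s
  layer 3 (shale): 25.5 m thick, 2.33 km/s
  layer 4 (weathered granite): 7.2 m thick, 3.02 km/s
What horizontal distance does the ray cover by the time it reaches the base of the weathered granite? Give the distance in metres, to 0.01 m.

Ray parameter p = sin 4.9° / 0.70 km/s = 1.2202e-01 s/km.
Layer 1: θ = 4.90°; offset = 21.2·tan 4.90° = 1.8175 m.
Layer 2: sin θ = p·1.09 = 0.1330 → θ = 7.64°; offset = 15.5·tan 7.64° = 2.0801 m.
Layer 3: sin θ = p·2.33 = 0.2843 → θ = 16.52°; offset = 25.5·tan 16.52° = 7.5622 m.
Layer 4: sin θ = p·3.02 = 0.3685 → θ = 21.62°; offset = 7.2·tan 21.62° = 2.8542 m.
Σ offsets = 14.3139 m.

14.31 m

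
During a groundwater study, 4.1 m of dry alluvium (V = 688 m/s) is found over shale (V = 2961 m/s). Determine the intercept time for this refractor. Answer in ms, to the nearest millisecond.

12 ms

tᵢ = 2h·√(V₂²−V₁²)/(V₁V₂).
√(V₂²−V₁²) = √(2961²−688²) = 2880.0 m/s.
tᵢ = 2·4.1·2880.0/(688·2961) = 0.01159 s.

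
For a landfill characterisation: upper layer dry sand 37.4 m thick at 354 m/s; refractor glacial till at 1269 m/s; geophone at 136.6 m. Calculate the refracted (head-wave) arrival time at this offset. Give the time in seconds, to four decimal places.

0.3106 s

t = x/V₂ + 2h·√(V₂²−V₁²)/(V₁V₂).
√(V₂²−V₁²) = √(1269²−354²) = 1218.6 m/s; delay term = 2·37.4·1218.6/(354·1269) = 0.20291 s.
t = 136.6/1269 + 0.20291 = 0.31056 s.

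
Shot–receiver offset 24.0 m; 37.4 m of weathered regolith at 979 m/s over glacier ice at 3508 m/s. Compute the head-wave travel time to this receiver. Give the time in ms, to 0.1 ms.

t = x/V₂ + 2h·√(V₂²−V₁²)/(V₁V₂).
√(V₂²−V₁²) = √(3508²−979²) = 3368.6 m/s; delay term = 2·37.4·3368.6/(979·3508) = 0.07337 s.
t = 24.0/3508 + 0.07337 = 0.08021 s.

80.2 ms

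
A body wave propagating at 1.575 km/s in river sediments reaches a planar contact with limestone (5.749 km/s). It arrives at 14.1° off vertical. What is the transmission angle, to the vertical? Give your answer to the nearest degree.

Snell's law: sin θ₂ = (V₂/V₁)·sin θ₁ = (5.749/1.575)·sin 14.1° = 0.8892.
θ₂ = sin⁻¹(0.8892) = 62.78° (from vertical).

63°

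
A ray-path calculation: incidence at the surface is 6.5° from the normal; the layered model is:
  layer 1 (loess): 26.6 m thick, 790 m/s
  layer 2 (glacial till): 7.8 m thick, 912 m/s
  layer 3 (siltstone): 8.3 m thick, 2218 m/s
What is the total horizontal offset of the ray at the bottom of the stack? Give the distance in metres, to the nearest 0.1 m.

6.8 m

Ray parameter p = sin 6.5° / 790 m/s = 1.4330e-04 s/m.
Layer 1: θ = 6.50°; offset = 26.6·tan 6.50° = 3.031 m.
Layer 2: sin θ = p·912 = 0.1307 → θ = 7.51°; offset = 7.8·tan 7.51° = 1.028 m.
Layer 3: sin θ = p·2218 = 0.3178 → θ = 18.53°; offset = 8.3·tan 18.53° = 2.782 m.
Summing the layer offsets gives 6.841 m.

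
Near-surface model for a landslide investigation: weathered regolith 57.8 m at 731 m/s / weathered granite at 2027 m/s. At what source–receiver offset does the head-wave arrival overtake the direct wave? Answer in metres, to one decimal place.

θ_c = arcsin(731/2027) = 21.14°, so cos θ_c = 0.9327 and tᵢ = 2h cos θ_c/V₁ = 0.1475 s.
At crossover x/V₁ = x/V₂ + tᵢ ⇒ x = tᵢ/(1/V₁ − 1/V₂) = 0.14750/(1.3680e-03 − 4.9334e-04) = 168.64 m.

168.6 m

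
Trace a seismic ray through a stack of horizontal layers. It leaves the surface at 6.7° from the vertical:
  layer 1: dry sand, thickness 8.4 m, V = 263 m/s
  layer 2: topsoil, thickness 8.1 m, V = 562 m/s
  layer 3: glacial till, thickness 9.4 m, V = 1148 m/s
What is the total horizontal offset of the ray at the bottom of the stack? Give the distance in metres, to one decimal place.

Ray parameter p = sin 6.7° / 263 m/s = 4.4361e-04 s/m.
Layer 1: θ = 6.70°; offset = 8.4·tan 6.70° = 0.987 m.
Layer 2: sin θ = p·562 = 0.2493 → θ = 14.44°; offset = 8.1·tan 14.44° = 2.085 m.
Layer 3: sin θ = p·1148 = 0.5093 → θ = 30.62°; offset = 9.4·tan 30.62° = 5.563 m.
Σ offsets = 8.635 m.

8.6 m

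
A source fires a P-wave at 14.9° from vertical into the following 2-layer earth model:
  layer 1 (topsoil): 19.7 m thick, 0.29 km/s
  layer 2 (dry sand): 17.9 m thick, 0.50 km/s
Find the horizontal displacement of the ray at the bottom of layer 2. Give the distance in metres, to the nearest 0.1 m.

14.1 m

Apply Snell's law at each interface; in layer i the horizontal offset is hᵢ·tan θᵢ.
Layer 1: θ = 14.90°; offset = 19.7·tan 14.90° = 5.242 m.
Layer 2: sin θ = 0.50·sin 14.9°/0.29 = 0.4433, θ = 26.32°; offset = 17.9·tan 26.32° = 8.853 m.
Total horizontal offset = 14.095 m.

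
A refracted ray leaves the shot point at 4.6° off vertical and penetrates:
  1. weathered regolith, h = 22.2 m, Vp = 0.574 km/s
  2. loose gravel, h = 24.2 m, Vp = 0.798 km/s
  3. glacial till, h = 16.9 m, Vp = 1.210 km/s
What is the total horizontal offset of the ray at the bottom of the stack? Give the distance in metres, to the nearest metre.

Apply Snell's law at each interface; in layer i the horizontal offset is hᵢ·tan θᵢ.
Layer 1: θ = 4.60°; offset = 22.2·tan 4.60° = 1.786 m.
Layer 2: sin θ = 0.798·sin 4.6°/0.574 = 0.1115, θ = 6.40°; offset = 24.2·tan 6.40° = 2.715 m.
Layer 3: sin θ = 1.210·sin 4.6°/0.574 = 0.1691, θ = 9.73°; offset = 16.9·tan 9.73° = 2.899 m.
Total horizontal offset = 7.400 m.

7 m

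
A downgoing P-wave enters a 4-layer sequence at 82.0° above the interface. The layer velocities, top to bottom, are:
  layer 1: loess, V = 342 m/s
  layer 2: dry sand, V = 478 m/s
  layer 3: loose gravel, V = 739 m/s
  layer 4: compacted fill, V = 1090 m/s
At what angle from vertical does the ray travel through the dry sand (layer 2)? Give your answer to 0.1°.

11.2°

From the normal: θ₁ = 90° − 82.0° = 8.0°.
Snell's law across each interface conserves sin θ / V, so sin θ_2 = V_2·sin θ₁/V₁.
sin θ_2 = 478 × sin 8.0° / 342 = 0.1945.
θ_2 = 11.22° from the vertical.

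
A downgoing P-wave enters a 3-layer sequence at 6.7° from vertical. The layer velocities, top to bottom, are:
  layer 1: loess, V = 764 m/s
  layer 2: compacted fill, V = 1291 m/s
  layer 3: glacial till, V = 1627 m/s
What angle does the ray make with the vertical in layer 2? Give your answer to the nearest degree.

Ray parameter p = sin 6.7° / 764 = 1.5271e-04 s/m.
sin θ_2 = p·V_2 = 1.5271e-04 × 1291 = 0.1971.
θ_2 = arcsin 0.1971 = 11.37°.

11°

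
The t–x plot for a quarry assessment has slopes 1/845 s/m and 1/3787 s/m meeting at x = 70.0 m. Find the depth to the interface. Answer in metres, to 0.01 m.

27.89 m

x_cross = 2h·√((V₂+V₁)/(V₂−V₁)) → h = x_cross / (2·√((V₂+V₁)/(V₂−V₁))).
√((V₂+V₁)/(V₂−V₁)) = √((3787+845)/(3787−845)) = 1.2548.
h = 70.0 / (2·1.2548) = 27.89 m.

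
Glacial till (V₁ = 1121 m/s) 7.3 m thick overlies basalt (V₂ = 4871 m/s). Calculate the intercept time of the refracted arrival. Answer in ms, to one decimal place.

12.7 ms

tᵢ = 2h·√(V₂²−V₁²)/(V₁V₂).
√(V₂²−V₁²) = √(4871²−1121²) = 4740.3 m/s.
tᵢ = 2·7.3·4740.3/(1121·4871) = 0.01267 s.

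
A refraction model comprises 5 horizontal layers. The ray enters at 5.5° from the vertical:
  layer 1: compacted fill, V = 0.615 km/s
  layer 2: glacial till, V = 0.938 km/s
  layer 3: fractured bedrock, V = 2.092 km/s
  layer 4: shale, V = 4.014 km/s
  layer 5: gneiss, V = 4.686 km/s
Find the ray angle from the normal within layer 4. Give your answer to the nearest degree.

Snell's law across each interface conserves sin θ / V, so sin θ_4 = V_4·sin θ₁/V₁.
sin θ_4 = 4.014 × sin 5.5° / 0.615 = 0.6256.
θ_4 = arcsin 0.6256 = 38.72°.

39°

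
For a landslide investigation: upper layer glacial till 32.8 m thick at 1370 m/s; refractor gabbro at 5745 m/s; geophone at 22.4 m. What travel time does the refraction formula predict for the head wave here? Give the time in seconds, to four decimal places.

0.0504 s

t = x/V₂ + 2h·√(V₂²−V₁²)/(V₁V₂).
√(V₂²−V₁²) = √(5745²−1370²) = 5579.3 m/s; delay term = 2·32.8·5579.3/(1370·5745) = 0.04650 s.
t = 22.4/5745 + 0.04650 = 0.05040 s.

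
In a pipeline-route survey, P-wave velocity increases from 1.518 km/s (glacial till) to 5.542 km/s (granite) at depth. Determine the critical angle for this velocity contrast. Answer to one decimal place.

Critical incidence: sin θ_c = V₁/V₂ = 1.518/5.542 = 0.2739.
θ_c = arcsin 0.2739 = 15.90°.

15.9°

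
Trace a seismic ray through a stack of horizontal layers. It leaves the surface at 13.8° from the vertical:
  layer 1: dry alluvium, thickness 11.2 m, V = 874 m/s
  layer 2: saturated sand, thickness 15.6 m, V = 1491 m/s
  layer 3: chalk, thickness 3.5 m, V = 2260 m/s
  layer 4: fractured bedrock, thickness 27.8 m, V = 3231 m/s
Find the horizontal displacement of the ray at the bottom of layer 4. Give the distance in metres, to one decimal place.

64.4 m

Ray parameter p = sin 13.8° / 874 m/s = 2.7292e-04 s/m.
Layer 1: θ = 13.80°; offset = 11.2·tan 13.80° = 2.751 m.
Layer 2: sin θ = p·1491 = 0.4069 → θ = 24.01°; offset = 15.6·tan 24.01° = 6.949 m.
Layer 3: sin θ = p·2260 = 0.6168 → θ = 38.08°; offset = 3.5·tan 38.08° = 2.743 m.
Layer 4: sin θ = p·3231 = 0.8818 → θ = 61.86°; offset = 27.8·tan 61.86° = 51.981 m.
Total horizontal offset = 64.424 m.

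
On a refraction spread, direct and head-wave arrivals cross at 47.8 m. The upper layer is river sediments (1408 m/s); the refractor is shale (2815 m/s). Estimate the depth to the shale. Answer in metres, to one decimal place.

13.8 m

h = (x_cross/2)·√((V₂−V₁)/(V₂+V₁)).
(V₂−V₁)/(V₂+V₁) = (2815−1408)/(2815+1408) = 0.3332; √ = 0.5772.
h = (47.8/2)·0.5772 = 13.80 m.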